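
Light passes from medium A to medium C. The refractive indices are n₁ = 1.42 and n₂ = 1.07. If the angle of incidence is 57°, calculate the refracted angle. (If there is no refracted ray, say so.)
sin θ₂ = (n₁/n₂)·sin θ₁ = 1.113 > 1, so there is no refracted ray — the light undergoes total internal reflection.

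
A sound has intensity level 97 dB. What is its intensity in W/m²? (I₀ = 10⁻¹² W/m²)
I = I₀·10^(β/10) = 5.01 × 10⁻³ W/m²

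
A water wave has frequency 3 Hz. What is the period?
T = 1/f = 0.3333 s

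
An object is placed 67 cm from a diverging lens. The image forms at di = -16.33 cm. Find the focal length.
1/f = 1/do + 1/di → f = -21.59 cm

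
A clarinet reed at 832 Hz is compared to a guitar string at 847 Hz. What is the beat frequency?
15 Hz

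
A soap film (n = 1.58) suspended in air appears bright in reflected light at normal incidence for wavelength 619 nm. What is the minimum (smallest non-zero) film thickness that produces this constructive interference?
2nt = (m − ½)λ with m = 1 → t = (m − ½)λ/(2n) = 97.94 nm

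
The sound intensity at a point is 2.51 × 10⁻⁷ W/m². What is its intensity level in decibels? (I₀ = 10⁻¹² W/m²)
β = 10·log₁₀(I/I₀) = 54 dB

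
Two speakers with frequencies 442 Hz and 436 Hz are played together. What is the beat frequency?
6 Hz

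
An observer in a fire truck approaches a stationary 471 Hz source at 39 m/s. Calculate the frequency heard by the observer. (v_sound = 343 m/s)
f_obs = f·(v + v_o)/v = 524.6 Hz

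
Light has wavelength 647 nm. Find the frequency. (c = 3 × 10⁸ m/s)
f = c/λ = 4.637 × 10¹⁴ Hz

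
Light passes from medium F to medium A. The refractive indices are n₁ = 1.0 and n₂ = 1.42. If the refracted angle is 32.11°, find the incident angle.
sin θ₁ = (n₂/n₁)·sin θ₂ → θ₁ = 49.01°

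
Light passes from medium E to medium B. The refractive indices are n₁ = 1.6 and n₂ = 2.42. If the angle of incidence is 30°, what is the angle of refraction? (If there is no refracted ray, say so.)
sin θ₂ = (n₁/n₂)·sin θ₁ = 0.3306 → θ₂ = 19.3°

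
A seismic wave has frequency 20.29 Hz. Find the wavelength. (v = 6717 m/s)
λ = v/f = 331 m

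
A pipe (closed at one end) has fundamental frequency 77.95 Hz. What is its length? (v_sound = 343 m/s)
L = v/(4f₁) = 1.1 m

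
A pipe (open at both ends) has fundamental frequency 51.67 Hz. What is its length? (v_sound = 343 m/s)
L = v/(2f₁) = 3.319 m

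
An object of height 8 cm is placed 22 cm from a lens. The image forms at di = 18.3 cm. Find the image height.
hi = (-di/do) × ho = -6.655 cm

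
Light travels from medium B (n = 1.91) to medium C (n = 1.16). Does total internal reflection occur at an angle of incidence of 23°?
θc = arcsin(n₂/n₁) = 37.4°; 23° < θc, so no — the ray refracts.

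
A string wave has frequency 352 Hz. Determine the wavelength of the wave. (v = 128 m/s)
λ = v/f = 0.3636 m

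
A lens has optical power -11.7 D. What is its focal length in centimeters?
f = 1/P = -8.547 cm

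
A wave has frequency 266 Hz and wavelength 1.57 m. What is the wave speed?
v = fλ = 417.6 m/s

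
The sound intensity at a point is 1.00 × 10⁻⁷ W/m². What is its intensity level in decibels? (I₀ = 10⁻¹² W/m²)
β = 10·log₁₀(I/I₀) = 50 dB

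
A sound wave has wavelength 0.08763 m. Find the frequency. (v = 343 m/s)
f = v/λ = 3914 Hz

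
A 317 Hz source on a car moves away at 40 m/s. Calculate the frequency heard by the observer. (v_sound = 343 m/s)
f_obs = f·v/(v + v_s) = 283.9 Hz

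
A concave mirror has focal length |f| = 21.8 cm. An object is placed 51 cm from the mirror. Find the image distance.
f = +21.8 cm (concave); 1/di = 1/f − 1/do → di = 38.08 cm (real image, in front of mirror)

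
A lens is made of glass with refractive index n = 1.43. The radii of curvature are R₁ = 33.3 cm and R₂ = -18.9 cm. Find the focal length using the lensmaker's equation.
1/f = (n − 1)(1/R₁ − 1/R₂) → f = 28.04 cm (converging lens)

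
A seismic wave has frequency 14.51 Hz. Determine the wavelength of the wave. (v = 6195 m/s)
λ = v/f = 426.9 m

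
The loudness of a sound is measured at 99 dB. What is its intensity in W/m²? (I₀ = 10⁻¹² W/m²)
I = I₀·10^(β/10) = 7.94 × 10⁻³ W/m²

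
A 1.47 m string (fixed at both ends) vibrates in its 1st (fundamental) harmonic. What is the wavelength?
λₙ = 2L/n = 2.94 m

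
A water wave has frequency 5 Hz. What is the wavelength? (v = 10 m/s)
λ = v/f = 2 m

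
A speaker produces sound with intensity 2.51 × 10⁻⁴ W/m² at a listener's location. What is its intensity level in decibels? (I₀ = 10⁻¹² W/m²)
β = 10·log₁₀(I/I₀) = 84 dB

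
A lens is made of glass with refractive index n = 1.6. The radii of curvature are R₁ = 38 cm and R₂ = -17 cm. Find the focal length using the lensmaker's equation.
1/f = (n − 1)(1/R₁ − 1/R₂) → f = 19.58 cm (converging lens)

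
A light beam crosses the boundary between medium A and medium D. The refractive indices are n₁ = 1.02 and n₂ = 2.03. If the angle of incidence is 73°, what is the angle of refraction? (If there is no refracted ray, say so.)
sin θ₂ = (n₁/n₂)·sin θ₁ = 0.4805 → θ₂ = 28.72°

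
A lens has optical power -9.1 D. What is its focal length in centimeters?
f = 1/P = -10.99 cm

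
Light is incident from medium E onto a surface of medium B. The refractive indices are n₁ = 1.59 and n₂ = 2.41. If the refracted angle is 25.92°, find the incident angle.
sin θ₁ = (n₂/n₁)·sin θ₂ → θ₁ = 41.49°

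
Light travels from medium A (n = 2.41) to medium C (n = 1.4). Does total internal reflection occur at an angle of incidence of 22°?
θc = arcsin(n₂/n₁) = 35.51°; 22° < θc, so no — the ray refracts.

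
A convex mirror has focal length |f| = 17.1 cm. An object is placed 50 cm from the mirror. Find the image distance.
f = −17.1 cm (convex); 1/di = 1/f − 1/do → di = -12.74 cm (virtual image, behind mirror)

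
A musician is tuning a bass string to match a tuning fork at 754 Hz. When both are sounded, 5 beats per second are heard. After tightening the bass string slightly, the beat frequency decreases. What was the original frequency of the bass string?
749 Hz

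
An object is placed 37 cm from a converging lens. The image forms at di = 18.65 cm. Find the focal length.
1/f = 1/do + 1/di → f = 12.4 cm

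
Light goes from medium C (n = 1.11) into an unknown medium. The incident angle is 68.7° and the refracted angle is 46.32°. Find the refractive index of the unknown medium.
n₂ = n₁·sin θ₁ / sin θ₂ = 1.43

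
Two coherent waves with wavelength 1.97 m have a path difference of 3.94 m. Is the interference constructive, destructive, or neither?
constructive — path difference = 2λ, a whole number of wavelengths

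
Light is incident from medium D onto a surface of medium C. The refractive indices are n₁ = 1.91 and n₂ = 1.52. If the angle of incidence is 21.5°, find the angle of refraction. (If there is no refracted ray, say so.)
sin θ₂ = (n₁/n₂)·sin θ₁ = 0.4605 → θ₂ = 27.42°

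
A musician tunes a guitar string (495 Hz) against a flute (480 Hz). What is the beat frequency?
15 Hz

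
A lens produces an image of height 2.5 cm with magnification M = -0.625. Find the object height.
ho = |hi|/|M| = 4 cm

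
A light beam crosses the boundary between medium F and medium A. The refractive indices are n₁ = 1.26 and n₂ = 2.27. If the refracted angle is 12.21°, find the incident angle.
sin θ₁ = (n₂/n₁)·sin θ₂ → θ₁ = 22.4°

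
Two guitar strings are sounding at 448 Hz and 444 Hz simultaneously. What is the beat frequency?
4 Hz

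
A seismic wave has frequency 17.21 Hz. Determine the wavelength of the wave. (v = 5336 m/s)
λ = v/f = 310.1 m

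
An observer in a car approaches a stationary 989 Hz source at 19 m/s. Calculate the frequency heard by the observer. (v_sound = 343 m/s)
f_obs = f·(v + v_o)/v = 1044 Hz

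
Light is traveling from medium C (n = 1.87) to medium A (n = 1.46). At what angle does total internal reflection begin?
θc = arcsin(n₂/n₁) = 51.33°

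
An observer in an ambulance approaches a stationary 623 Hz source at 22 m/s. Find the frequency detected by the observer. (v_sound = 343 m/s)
f_obs = f·(v + v_o)/v = 663 Hz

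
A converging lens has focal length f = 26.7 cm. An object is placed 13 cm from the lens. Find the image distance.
1/di = 1/f − 1/do → di = -25.34 cm (virtual image)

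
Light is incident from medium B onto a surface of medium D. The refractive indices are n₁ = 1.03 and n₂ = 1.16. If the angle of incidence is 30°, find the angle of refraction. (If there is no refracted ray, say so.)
sin θ₂ = (n₁/n₂)·sin θ₁ = 0.444 → θ₂ = 26.36°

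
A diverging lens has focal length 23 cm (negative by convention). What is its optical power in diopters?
P = 1/f = -4.348 D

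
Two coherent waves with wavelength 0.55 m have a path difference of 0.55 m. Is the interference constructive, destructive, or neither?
constructive — path difference = 1λ, a whole number of wavelengths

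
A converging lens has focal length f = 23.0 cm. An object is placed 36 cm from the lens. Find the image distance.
1/di = 1/f − 1/do → di = 63.69 cm (real image)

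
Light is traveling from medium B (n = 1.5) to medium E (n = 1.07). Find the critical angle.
θc = arcsin(n₂/n₁) = 45.51°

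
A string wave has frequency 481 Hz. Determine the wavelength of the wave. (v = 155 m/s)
λ = v/f = 0.3222 m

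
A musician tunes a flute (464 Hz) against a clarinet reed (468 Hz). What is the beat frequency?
4 Hz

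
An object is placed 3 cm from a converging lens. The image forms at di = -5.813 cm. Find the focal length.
1/f = 1/do + 1/di → f = 6.199 cm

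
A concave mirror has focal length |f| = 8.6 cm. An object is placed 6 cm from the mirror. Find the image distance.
f = +8.6 cm (concave); 1/di = 1/f − 1/do → di = -19.85 cm (virtual image, behind mirror)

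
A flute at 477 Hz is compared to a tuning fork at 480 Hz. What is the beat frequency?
3 Hz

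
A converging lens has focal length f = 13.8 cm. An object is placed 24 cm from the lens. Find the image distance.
1/di = 1/f − 1/do → di = 32.47 cm (real image)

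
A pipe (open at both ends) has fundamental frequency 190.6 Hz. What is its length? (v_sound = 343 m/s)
L = v/(2f₁) = 0.8998 m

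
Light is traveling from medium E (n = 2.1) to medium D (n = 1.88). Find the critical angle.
θc = arcsin(n₂/n₁) = 63.54°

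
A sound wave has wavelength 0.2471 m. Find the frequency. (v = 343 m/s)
f = v/λ = 1388 Hz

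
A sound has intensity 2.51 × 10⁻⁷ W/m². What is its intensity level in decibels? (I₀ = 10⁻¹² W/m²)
β = 10·log₁₀(I/I₀) = 54 dB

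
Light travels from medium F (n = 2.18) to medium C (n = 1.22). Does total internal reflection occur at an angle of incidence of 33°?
θc = arcsin(n₂/n₁) = 34.03°; 33° < θc, so no — the ray refracts.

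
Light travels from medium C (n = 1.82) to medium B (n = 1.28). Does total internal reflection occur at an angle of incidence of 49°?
θc = arcsin(n₂/n₁) = 44.69°; 49° > θc, so yes — total internal reflection.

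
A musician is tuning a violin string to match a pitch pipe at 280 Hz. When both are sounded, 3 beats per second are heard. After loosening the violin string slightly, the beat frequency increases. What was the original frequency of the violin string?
277 Hz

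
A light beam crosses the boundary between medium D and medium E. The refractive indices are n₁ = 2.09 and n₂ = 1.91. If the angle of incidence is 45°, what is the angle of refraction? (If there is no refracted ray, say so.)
sin θ₂ = (n₁/n₂)·sin θ₁ = 0.7737 → θ₂ = 50.69°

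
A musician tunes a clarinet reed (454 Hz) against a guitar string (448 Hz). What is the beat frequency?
6 Hz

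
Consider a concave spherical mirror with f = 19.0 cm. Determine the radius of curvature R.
R = 2|f| = 38 cm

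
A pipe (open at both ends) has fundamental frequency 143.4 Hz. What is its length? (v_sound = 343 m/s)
L = v/(2f₁) = 1.196 m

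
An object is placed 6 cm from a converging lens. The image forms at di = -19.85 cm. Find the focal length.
1/f = 1/do + 1/di → f = 8.599 cm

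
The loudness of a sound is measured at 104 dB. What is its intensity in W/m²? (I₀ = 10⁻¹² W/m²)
I = I₀·10^(β/10) = 2.51 × 10⁻² W/m²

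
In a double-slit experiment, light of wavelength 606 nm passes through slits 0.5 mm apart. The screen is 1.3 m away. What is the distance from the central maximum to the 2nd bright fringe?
y = mλL/d = 3.151 mm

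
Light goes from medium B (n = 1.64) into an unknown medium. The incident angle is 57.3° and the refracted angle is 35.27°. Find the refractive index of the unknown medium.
n₂ = n₁·sin θ₁ / sin θ₂ = 2.39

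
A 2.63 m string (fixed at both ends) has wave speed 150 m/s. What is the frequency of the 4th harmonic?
fₙ = nv/(2L) = 114.1 Hz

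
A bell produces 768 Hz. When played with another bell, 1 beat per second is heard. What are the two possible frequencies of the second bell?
f₂ = 768 ± 1 Hz → 769 Hz or 767 Hz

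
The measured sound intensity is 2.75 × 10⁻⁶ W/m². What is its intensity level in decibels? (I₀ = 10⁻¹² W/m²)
β = 10·log₁₀(I/I₀) = 64.39 dB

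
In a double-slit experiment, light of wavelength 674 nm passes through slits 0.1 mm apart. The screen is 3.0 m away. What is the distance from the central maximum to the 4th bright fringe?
y = mλL/d = 80.88 mm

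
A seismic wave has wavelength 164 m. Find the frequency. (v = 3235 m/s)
f = v/λ = 19.73 Hz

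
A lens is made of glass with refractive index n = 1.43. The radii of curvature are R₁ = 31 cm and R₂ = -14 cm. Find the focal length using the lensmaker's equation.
1/f = (n − 1)(1/R₁ − 1/R₂) → f = 22.43 cm (converging lens)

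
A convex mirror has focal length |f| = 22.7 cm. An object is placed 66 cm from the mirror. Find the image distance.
f = −22.7 cm (convex); 1/di = 1/f − 1/do → di = -16.89 cm (virtual image, behind mirror)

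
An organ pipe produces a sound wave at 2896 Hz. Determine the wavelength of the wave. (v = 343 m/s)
λ = v/f = 0.1184 m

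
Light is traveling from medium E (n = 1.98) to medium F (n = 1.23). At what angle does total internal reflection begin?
θc = arcsin(n₂/n₁) = 38.4°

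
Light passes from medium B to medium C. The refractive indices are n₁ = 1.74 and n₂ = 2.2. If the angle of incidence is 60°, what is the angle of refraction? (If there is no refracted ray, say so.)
sin θ₂ = (n₁/n₂)·sin θ₁ = 0.6849 → θ₂ = 43.23°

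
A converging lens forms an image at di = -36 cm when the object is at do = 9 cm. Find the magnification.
M = −di/do = 4 (upright image)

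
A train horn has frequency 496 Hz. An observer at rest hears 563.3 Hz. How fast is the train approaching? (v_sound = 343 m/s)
v_s = v·(1 − f/f_obs) = 40.98 m/s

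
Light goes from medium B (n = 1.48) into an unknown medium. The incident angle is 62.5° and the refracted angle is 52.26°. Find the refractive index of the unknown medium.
n₂ = n₁·sin θ₁ / sin θ₂ = 1.66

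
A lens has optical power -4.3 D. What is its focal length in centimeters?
f = 1/P = -23.26 cm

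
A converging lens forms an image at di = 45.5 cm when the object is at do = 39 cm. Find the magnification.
M = −di/do = -1.167 (inverted image)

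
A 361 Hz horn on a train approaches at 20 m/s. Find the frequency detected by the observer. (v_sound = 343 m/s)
f_obs = f·v/(v − v_s) = 383.4 Hz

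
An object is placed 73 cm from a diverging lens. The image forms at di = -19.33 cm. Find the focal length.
1/f = 1/do + 1/di → f = -26.29 cm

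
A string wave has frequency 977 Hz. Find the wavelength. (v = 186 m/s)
λ = v/f = 0.1904 m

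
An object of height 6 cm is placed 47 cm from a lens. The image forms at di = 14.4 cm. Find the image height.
hi = (-di/do) × ho = -1.838 cm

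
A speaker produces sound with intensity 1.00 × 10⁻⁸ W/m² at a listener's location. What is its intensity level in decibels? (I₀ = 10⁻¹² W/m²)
β = 10·log₁₀(I/I₀) = 40 dB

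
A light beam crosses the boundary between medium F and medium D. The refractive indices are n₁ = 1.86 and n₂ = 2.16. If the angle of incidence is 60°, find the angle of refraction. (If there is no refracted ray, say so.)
sin θ₂ = (n₁/n₂)·sin θ₁ = 0.7457 → θ₂ = 48.22°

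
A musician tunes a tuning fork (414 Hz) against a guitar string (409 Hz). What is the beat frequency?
5 Hz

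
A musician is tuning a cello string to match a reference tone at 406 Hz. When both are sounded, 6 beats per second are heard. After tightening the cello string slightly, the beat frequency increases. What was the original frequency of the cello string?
412 Hz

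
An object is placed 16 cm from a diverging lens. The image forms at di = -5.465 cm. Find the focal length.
1/f = 1/do + 1/di → f = -8.3 cm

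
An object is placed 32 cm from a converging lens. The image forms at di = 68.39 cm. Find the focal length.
1/f = 1/do + 1/di → f = 21.8 cm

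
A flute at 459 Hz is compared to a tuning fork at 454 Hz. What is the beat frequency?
5 Hz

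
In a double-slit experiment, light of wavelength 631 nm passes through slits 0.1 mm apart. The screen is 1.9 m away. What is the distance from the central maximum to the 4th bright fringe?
y = mλL/d = 47.96 mm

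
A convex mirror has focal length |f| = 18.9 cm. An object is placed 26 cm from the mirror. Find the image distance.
f = −18.9 cm (convex); 1/di = 1/f − 1/do → di = -10.94 cm (virtual image, behind mirror)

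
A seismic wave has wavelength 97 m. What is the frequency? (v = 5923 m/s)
f = v/λ = 61.06 Hz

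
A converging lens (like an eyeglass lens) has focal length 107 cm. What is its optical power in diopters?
P = 1/f = 0.9346 D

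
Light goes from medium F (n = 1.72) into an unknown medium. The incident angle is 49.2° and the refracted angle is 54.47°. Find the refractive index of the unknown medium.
n₂ = n₁·sin θ₁ / sin θ₂ = 1.6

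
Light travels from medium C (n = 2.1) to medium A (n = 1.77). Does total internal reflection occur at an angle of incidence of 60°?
θc = arcsin(n₂/n₁) = 57.44°; 60° > θc, so yes — total internal reflection.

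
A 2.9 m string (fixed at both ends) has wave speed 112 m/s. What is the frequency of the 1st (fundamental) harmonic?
fₙ = nv/(2L) = 19.31 Hz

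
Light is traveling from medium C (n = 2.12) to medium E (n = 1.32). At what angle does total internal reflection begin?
θc = arcsin(n₂/n₁) = 38.51°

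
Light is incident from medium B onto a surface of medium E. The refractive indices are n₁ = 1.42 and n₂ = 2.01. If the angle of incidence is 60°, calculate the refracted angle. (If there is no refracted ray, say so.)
sin θ₂ = (n₁/n₂)·sin θ₁ = 0.6118 → θ₂ = 37.72°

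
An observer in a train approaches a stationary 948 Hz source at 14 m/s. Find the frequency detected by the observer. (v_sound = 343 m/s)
f_obs = f·(v + v_o)/v = 986.7 Hz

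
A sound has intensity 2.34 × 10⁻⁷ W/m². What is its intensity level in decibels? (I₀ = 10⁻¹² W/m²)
β = 10·log₁₀(I/I₀) = 53.69 dB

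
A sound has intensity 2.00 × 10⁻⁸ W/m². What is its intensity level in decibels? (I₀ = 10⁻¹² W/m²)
β = 10·log₁₀(I/I₀) = 43.01 dB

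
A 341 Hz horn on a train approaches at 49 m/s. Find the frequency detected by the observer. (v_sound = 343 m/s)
f_obs = f·v/(v − v_s) = 397.8 Hz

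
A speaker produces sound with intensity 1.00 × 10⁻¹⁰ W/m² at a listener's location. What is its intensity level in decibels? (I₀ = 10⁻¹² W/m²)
β = 10·log₁₀(I/I₀) = 20 dB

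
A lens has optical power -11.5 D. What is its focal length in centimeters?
f = 1/P = -8.696 cm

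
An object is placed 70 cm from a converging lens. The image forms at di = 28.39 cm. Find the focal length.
1/f = 1/do + 1/di → f = 20.2 cm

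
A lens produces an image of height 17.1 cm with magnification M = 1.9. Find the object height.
ho = |hi|/|M| = 9 cm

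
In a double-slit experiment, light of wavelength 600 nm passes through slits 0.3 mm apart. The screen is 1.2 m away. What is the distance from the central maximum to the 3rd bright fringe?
y = mλL/d = 7.2 mm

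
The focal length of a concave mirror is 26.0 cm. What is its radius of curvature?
R = 2|f| = 52 cm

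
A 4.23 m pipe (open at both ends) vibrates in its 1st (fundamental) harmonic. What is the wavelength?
λₙ = 2L/n = 8.46 m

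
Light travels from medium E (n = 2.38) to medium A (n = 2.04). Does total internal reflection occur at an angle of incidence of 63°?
θc = arcsin(n₂/n₁) = 59°; 63° > θc, so yes — total internal reflection.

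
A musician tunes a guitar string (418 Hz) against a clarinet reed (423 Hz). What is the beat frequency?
5 Hz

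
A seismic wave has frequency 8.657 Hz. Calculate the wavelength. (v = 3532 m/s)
λ = v/f = 408 m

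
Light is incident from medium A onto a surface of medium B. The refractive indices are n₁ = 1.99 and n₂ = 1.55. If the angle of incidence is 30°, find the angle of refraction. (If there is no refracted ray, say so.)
sin θ₂ = (n₁/n₂)·sin θ₁ = 0.6419 → θ₂ = 39.94°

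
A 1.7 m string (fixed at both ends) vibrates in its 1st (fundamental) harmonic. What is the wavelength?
λₙ = 2L/n = 3.4 m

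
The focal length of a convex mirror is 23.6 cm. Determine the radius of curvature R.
R = 2|f| = 47.2 cm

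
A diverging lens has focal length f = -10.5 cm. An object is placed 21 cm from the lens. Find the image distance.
1/di = 1/f − 1/do → di = -7 cm (virtual image)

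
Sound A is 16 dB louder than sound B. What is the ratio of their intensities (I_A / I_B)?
I_A/I_B = 10^(Δβ/10) = 39.81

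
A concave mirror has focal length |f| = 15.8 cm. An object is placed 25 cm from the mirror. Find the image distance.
f = +15.8 cm (concave); 1/di = 1/f − 1/do → di = 42.93 cm (real image, in front of mirror)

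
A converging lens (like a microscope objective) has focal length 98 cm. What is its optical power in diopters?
P = 1/f = 1.02 D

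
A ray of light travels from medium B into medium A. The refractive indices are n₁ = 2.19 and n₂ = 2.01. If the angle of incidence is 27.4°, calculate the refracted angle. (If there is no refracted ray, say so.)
sin θ₂ = (n₁/n₂)·sin θ₁ = 0.5014 → θ₂ = 30.09°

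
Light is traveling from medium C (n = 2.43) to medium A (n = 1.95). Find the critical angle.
θc = arcsin(n₂/n₁) = 53.37°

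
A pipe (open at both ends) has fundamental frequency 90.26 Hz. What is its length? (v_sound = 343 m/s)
L = v/(2f₁) = 1.9 m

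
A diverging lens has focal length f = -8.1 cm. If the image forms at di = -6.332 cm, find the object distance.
1/do = 1/f − 1/di → do = 29.01 cm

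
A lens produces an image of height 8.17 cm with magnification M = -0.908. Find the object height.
ho = |hi|/|M| = 8.998 cm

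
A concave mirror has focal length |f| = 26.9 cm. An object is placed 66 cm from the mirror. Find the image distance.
f = +26.9 cm (concave); 1/di = 1/f − 1/do → di = 45.41 cm (real image, in front of mirror)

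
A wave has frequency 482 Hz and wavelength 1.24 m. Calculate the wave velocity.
v = fλ = 597.7 m/s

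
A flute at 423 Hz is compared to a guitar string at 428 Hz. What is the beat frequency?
5 Hz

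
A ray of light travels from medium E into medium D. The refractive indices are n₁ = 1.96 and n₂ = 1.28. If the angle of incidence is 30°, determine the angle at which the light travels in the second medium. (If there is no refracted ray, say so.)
sin θ₂ = (n₁/n₂)·sin θ₁ = 0.7656 → θ₂ = 49.96°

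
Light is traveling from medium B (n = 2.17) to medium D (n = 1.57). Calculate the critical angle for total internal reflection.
θc = arcsin(n₂/n₁) = 46.34°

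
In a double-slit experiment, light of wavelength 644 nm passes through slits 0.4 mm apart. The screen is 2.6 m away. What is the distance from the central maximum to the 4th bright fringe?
y = mλL/d = 16.74 mm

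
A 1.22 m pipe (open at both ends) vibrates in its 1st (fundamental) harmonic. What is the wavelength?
λₙ = 2L/n = 2.44 m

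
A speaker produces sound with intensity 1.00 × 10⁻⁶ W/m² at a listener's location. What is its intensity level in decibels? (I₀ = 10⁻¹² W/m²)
β = 10·log₁₀(I/I₀) = 60 dB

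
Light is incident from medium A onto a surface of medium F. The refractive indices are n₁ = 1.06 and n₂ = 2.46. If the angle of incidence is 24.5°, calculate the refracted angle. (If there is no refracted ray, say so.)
sin θ₂ = (n₁/n₂)·sin θ₁ = 0.1787 → θ₂ = 10.29°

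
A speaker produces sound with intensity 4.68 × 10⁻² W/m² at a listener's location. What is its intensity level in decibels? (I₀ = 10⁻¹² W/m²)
β = 10·log₁₀(I/I₀) = 106.7 dB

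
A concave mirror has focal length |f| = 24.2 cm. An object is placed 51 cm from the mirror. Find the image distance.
f = +24.2 cm (concave); 1/di = 1/f − 1/do → di = 46.05 cm (real image, in front of mirror)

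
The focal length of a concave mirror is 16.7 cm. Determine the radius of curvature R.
R = 2|f| = 33.4 cm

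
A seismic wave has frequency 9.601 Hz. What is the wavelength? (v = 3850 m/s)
λ = v/f = 401 m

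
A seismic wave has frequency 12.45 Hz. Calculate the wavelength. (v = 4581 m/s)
λ = v/f = 368 m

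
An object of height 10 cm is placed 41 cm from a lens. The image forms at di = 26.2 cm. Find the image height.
hi = (-di/do) × ho = -6.39 cm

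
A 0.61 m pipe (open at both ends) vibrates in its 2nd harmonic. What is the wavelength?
λₙ = 2L/n = 0.61 m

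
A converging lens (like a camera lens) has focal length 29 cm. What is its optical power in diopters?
P = 1/f = 3.448 D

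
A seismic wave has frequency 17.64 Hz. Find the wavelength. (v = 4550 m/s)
λ = v/f = 257.9 m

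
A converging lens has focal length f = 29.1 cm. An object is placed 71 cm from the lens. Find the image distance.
1/di = 1/f − 1/do → di = 49.31 cm (real image)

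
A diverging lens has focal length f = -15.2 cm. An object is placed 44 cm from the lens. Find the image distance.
1/di = 1/f − 1/do → di = -11.3 cm (virtual image)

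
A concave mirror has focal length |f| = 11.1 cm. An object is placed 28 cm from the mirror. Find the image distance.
f = +11.1 cm (concave); 1/di = 1/f − 1/do → di = 18.39 cm (real image, in front of mirror)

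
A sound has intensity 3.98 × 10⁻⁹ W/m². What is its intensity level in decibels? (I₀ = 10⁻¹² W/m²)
β = 10·log₁₀(I/I₀) = 36 dB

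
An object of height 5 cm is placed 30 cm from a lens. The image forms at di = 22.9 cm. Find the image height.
hi = (-di/do) × ho = -3.817 cm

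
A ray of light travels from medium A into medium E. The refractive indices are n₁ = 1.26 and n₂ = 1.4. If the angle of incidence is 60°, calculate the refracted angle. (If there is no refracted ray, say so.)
sin θ₂ = (n₁/n₂)·sin θ₁ = 0.7794 → θ₂ = 51.21°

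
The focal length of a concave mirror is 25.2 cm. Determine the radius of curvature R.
R = 2|f| = 50.4 cm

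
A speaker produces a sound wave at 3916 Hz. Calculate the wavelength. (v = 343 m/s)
λ = v/f = 0.08759 m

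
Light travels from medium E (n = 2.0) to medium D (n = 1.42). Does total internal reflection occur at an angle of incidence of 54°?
θc = arcsin(n₂/n₁) = 45.23°; 54° > θc, so yes — total internal reflection.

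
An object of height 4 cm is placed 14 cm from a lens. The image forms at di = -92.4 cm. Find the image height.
hi = (-di/do) × ho = 26.4 cm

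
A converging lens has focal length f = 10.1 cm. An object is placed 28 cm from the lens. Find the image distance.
1/di = 1/f − 1/do → di = 15.8 cm (real image)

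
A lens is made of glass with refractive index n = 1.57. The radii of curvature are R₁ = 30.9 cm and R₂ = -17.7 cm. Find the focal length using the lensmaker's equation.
1/f = (n − 1)(1/R₁ − 1/R₂) → f = 19.74 cm (converging lens)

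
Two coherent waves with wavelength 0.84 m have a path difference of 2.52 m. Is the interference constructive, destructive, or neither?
constructive — path difference = 3λ, a whole number of wavelengths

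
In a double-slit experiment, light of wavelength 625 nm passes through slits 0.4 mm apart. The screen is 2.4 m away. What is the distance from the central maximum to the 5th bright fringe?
y = mλL/d = 18.75 mm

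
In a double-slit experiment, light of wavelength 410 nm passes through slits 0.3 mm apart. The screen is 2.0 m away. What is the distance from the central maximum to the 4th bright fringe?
y = mλL/d = 10.93 mm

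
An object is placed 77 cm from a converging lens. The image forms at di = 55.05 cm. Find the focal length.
1/f = 1/do + 1/di → f = 32.1 cm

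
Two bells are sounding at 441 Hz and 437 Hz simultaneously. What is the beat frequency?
4 Hz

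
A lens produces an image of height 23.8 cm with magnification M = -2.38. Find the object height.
ho = |hi|/|M| = 10 cm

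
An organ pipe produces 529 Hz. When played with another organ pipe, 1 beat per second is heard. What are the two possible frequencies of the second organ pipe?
f₂ = 529 ± 1 Hz → 530 Hz or 528 Hz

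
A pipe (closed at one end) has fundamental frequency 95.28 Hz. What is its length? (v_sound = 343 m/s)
L = v/(4f₁) = 0.9 m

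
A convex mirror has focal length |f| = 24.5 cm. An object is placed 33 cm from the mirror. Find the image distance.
f = −24.5 cm (convex); 1/di = 1/f − 1/do → di = -14.06 cm (virtual image, behind mirror)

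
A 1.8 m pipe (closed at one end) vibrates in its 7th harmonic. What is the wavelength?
λₙ = 4L/n = 1.029 m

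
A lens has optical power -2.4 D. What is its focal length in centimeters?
f = 1/P = -41.67 cm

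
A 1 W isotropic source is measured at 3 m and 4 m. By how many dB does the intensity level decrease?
Δβ = 20·log₁₀(r₂/r₁) = 2.499 dB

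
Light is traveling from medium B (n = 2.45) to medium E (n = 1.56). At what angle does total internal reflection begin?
θc = arcsin(n₂/n₁) = 39.55°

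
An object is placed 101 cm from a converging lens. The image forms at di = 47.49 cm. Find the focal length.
1/f = 1/do + 1/di → f = 32.3 cm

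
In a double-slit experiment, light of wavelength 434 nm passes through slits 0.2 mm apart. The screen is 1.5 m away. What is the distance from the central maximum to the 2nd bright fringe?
y = mλL/d = 6.51 mm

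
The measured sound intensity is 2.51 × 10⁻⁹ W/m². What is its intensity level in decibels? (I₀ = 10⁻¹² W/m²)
β = 10·log₁₀(I/I₀) = 34 dB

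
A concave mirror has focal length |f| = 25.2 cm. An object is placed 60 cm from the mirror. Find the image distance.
f = +25.2 cm (concave); 1/di = 1/f − 1/do → di = 43.45 cm (real image, in front of mirror)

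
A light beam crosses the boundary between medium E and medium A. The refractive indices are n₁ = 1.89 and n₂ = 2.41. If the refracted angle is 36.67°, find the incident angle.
sin θ₁ = (n₂/n₁)·sin θ₂ → θ₁ = 49.6°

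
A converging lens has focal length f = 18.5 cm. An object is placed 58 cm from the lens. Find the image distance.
1/di = 1/f − 1/do → di = 27.16 cm (real image)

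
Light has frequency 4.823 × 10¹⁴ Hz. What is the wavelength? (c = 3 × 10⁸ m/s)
λ = c/f = 622 nm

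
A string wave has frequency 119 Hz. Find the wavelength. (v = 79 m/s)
λ = v/f = 0.6639 m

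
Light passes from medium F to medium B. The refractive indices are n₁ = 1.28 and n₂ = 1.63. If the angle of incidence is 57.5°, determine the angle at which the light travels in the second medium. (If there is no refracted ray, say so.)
sin θ₂ = (n₁/n₂)·sin θ₁ = 0.6623 → θ₂ = 41.48°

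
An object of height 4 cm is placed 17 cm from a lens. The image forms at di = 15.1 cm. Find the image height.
hi = (-di/do) × ho = -3.553 cm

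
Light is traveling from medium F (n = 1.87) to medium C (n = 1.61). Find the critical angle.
θc = arcsin(n₂/n₁) = 59.42°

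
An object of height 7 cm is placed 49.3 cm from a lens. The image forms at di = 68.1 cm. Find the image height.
hi = (-di/do) × ho = -9.669 cm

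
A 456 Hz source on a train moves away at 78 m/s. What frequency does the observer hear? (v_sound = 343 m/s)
f_obs = f·v/(v + v_s) = 371.5 Hz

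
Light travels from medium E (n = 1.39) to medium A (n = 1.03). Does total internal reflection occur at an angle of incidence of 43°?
θc = arcsin(n₂/n₁) = 47.82°; 43° < θc, so no — the ray refracts.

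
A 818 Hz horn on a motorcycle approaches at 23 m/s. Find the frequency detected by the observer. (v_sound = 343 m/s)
f_obs = f·v/(v − v_s) = 876.8 Hz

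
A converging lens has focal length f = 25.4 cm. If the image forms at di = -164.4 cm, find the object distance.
1/do = 1/f − 1/di → do = 22 cm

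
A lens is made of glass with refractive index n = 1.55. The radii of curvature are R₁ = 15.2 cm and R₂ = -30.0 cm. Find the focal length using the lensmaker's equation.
1/f = (n − 1)(1/R₁ − 1/R₂) → f = 18.34 cm (converging lens)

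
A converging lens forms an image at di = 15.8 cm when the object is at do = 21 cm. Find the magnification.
M = −di/do = -0.7524 (inverted image)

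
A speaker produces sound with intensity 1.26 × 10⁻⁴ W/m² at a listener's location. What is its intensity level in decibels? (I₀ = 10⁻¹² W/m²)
β = 10·log₁₀(I/I₀) = 81 dB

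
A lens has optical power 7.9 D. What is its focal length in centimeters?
f = 1/P = 12.66 cm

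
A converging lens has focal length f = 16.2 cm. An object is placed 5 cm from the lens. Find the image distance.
1/di = 1/f − 1/do → di = -7.232 cm (virtual image)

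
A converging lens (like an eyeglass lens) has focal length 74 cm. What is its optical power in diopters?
P = 1/f = 1.351 D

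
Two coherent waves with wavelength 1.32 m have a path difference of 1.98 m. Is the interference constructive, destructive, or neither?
destructive — path difference = 1.5λ, an odd multiple of λ/2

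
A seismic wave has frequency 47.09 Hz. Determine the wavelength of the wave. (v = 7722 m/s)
λ = v/f = 164 m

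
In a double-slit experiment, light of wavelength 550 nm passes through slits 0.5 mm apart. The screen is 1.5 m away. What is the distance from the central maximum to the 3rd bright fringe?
y = mλL/d = 4.95 mm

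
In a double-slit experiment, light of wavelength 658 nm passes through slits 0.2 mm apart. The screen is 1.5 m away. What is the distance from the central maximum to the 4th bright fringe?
y = mλL/d = 19.74 mm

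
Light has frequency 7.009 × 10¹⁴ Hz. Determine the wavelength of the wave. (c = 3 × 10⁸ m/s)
λ = c/f = 428 nm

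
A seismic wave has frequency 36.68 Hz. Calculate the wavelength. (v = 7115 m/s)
λ = v/f = 194 m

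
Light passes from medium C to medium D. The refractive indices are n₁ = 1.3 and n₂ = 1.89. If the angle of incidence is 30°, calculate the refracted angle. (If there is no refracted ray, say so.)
sin θ₂ = (n₁/n₂)·sin θ₁ = 0.3439 → θ₂ = 20.12°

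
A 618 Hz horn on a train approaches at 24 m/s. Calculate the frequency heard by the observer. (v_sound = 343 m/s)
f_obs = f·v/(v − v_s) = 664.5 Hz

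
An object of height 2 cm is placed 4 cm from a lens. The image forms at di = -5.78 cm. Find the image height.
hi = (-di/do) × ho = 2.89 cm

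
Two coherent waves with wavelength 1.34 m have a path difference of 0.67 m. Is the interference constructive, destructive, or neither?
destructive — path difference = 0.5λ, an odd multiple of λ/2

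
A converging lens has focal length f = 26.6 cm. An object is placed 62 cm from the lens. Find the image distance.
1/di = 1/f − 1/do → di = 46.59 cm (real image)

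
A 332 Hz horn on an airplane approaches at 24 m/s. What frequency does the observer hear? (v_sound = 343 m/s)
f_obs = f·v/(v − v_s) = 357 Hz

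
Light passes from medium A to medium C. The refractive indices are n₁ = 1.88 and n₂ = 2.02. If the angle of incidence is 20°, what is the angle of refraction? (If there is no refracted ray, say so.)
sin θ₂ = (n₁/n₂)·sin θ₁ = 0.3183 → θ₂ = 18.56°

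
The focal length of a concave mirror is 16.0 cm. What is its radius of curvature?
R = 2|f| = 32 cm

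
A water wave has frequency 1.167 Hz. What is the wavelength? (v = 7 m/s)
λ = v/f = 5.998 m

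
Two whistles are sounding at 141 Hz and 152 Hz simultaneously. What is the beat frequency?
11 Hz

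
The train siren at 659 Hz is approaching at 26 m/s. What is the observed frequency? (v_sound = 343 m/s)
f_obs = f·v/(v − v_s) = 713.1 Hz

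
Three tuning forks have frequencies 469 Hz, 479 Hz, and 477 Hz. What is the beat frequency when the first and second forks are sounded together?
10 Hz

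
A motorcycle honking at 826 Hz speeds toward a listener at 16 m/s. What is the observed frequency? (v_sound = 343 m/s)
f_obs = f·v/(v − v_s) = 866.4 Hz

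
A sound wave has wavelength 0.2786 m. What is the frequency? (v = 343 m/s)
f = v/λ = 1231 Hz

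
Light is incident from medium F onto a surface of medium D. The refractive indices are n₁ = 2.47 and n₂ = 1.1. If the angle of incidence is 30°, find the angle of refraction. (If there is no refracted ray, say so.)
sin θ₂ = (n₁/n₂)·sin θ₁ = 1.123 > 1, so there is no refracted ray — the light undergoes total internal reflection.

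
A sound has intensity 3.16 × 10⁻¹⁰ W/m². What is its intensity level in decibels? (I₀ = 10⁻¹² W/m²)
β = 10·log₁₀(I/I₀) = 25 dB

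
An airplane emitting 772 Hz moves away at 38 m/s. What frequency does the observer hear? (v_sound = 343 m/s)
f_obs = f·v/(v + v_s) = 695 Hz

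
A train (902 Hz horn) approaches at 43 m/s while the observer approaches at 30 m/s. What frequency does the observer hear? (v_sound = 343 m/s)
f_obs = f·(v + v_o)/(v − v_s) = 1121 Hz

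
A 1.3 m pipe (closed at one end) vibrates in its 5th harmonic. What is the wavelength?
λₙ = 4L/n = 1.04 m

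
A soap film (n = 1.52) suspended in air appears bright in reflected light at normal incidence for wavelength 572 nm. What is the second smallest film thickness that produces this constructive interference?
2nt = (m − ½)λ with m = 2 → t = (m − ½)λ/(2n) = 282.2 nm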